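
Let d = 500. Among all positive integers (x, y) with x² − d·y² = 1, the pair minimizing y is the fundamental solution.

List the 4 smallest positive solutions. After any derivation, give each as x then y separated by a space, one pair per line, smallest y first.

[22; 2,1,3,2,1,…,1,2,44] for √500; ℓ=14 ⇒ convergent index 13
i=0: a=22 ⇒ p=22, q=1
i=1: a=2 ⇒ p=45, q=2
…
i=3: a=3 ⇒ p=246, q=11
…
i=5: a=1 ⇒ p=805, q=36
i=6: a=1 ⇒ p=1364, q=61
i=7: a=10 ⇒ p=14445, q=646
i=8: a=1 ⇒ p=15809, q=707
i=9: a=1 ⇒ p=30254, q=1353
…
i=11: a=3 ⇒ p=259205, q=11592
i=12: a=1 ⇒ p=335522, q=15005
i=13: a=2 ⇒ p=930249, q=41602
(x₁, y₁) = (930249, 41602);  930249² − 500·41602² = 1 ✓
n=2: (930249,41602)∘(930249,41602) = (930249·930249+500·41602·41602, 930249·41602+41602·930249) = (1730726404001,77400437796)
n=3: (1730726404001,77400437796)∘(930249,41602) = (930249·1730726404001+500·41602·77400437796, 930249·77400437796+41602·1730726404001) = (3220013013190122249,144003359718540806)
n=4: (3220013013190122249,144003359718540806)∘(930249,41602) = (930249·3220013013190122249+500·41602·144003359718540806, 930249·144003359718540806+41602·3220013013190122249) = (5990827771012465337616001,267917962749548332043592)

930249 41602
1730726404001 77400437796
3220013013190122249 144003359718540806
5990827771012465337616001 267917962749548332043592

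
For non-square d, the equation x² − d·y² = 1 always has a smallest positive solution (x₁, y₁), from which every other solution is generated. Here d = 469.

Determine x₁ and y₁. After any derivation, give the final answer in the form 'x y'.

137215 6336

√469 = [21; 1,1,1,10,6,10,1,1,1,42, …], period ℓ=10 (even) → k=9
a_0=21:  p_0=21·1+0=21,  q_0=21·0+1=1
…
a_5=6:  p_5=6·693+65=4223,  q_5=6·32+3=195
…
a_8=1:  p_8=1·47146+42923=90069,  q_8=1·2177+1982=4159
a_9=1:  p_9=1·90069+47146=137215,  q_9=1·4159+2177=6336
fundamental: x₁=137215, y₁=6336  (since 18827956225 − 469·40144896 = 1)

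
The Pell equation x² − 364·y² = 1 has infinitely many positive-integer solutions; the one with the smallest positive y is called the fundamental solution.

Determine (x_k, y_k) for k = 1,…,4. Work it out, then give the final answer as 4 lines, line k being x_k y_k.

[19; 12,1,2,3,1,8,1,3,2,1,12,38] for √364; ℓ=12 ⇒ convergent index 11
a_0=19:  p_0=19·1+0=19,  q_0=19·0+1=1
…
a_2=1:  p_2=1·229+19=248,  q_2=1·12+1=13
a_3=2:  p_3=2·248+229=725,  q_3=2·13+12=38
a_4=3:  p_4=3·725+248=2423,  q_4=3·38+13=127
a_5=1:  p_5=1·2423+725=3148,  q_5=1·127+38=165
a_6=8:  p_6=8·3148+2423=27607,  q_6=8·165+127=1447
…
a_9=2:  p_9=2·119872+30755=270499,  q_9=2·6283+1612=14178
a_10=1:  p_10=1·270499+119872=390371,  q_10=1·14178+6283=20461
a_11=12:  p_11=12·390371+270499=4954951,  q_11=12·20461+14178=259710
(x₁, y₁) = (4954951, 259710);  4954951² − 364·259710² = 1 ✓
k=2:  x_2 = 4954951·4954951+364·259710·259710 = 49103078824801,  y_2 = 4954951·259710+259710·4954951 = 2573700648420
k=3:  x_3 = 4954951·49103078824801+364·259710·2573700648420 = 486606699052048124551,  y_3 = 4954951·2573700648420+259710·49103078824801 = 25505121203178395130
k=4:  x_4 = 4954951·486606699052048124551+364·259710·25505121203178395130 = 4822224700149240710505379201,  y_4 = 4954951·25505121203178395130+259710·486606699052048124551 = 252753251621617410554928840

4954951 259710
49103078824801 2573700648420
486606699052048124551 25505121203178395130
4822224700149240710505379201 252753251621617410554928840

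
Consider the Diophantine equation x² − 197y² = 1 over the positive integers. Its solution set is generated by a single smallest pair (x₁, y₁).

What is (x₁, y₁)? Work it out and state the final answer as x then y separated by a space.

393 28

d=197: √d = [14; 28] (ℓ=1, odd), read p_1/q_1
k=0  a_k=14  p_k/q_k = 14/1
k=1  a_k=28  p_k/q_k = 393/28
(x₁, y₁) = (393, 28);  393² − 197·28² = 1 ✓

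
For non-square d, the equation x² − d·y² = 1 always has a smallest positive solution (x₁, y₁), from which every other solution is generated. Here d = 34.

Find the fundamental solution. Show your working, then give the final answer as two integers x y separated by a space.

35 6

d=34: √d = [5; 1,4,1,10] (ℓ=4, even), read p_3/q_3
step 0: (5, 1)  from 5·(1,0) + (0,1)
…
step 2: (29, 5)  from 4·(6,1) + (5,1)
step 3: (35, 6)  from 1·(29,5) + (6,1)
fundamental: x₁=35, y₁=6  (since 1225 − 34·36 = 1)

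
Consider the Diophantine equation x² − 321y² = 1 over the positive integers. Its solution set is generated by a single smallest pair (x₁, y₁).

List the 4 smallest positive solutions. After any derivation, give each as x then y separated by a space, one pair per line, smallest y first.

√321 = [17; 1,10,1,34, …], period ℓ=4 (even) → k=3
step 0: (17, 1)  from 17·(1,0) + (0,1)
step 1: (18, 1)  from 1·(17,1) + (1,0)
step 2: (197, 11)  from 10·(18,1) + (17,1)
step 3: (215, 12)  from 1·(197,11) + (18,1)
(x₁, y₁) = (215, 12);  215² − 321·12² = 1 ✓
(215+12√321)^2 = 92449 + 5160√321
(215+12√321)^3 = 39752855 + 2218788√321
(215+12√321)^4 = 17093635201 + 954073680√321

215 12
92449 5160
39752855 2218788
17093635201 954073680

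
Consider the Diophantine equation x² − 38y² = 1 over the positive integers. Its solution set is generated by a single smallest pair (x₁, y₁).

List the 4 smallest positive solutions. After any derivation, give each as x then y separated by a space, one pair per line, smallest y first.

[6; 6,12] for √38; ℓ=2 ⇒ convergent index 1
a_0=6:  p_0=6·1+0=6,  q_0=6·0+1=1
a_1=6:  p_1=6·6+1=37,  q_1=6·1+0=6
→ (37, 6).  Check: 37²=1369, 38·6²=1368, difference 1.
(x_2, y_2) = (37·37 + 38·6·6, 37·6 + 6·37) = (2737, 444)
(x_3, y_3) = (37·2737 + 38·6·444, 37·444 + 6·2737) = (202501, 32850)
(x_4, y_4) = (37·202501 + 38·6·32850, 37·32850 + 6·202501) = (14982337, 2430456)

37 6
2737 444
202501 32850
14982337 2430456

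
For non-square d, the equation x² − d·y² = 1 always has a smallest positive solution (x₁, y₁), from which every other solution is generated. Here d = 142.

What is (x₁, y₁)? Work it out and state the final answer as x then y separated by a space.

√142 = [11; 1,10,1,22, …], period ℓ=4 (even) → k=3
step 0: (11, 1)  from 11·(1,0) + (0,1)
step 1: (12, 1)  from 1·(11,1) + (1,0)
step 2: (131, 11)  from 10·(12,1) + (11,1)
step 3: (143, 12)  from 1·(131,11) + (12,1)
→ (143, 12).  Check: 143²=20449, 142·12²=20448, difference 1.

143 12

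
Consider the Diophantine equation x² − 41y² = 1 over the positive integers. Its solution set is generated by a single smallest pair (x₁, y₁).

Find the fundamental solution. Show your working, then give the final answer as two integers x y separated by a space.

[6; 2,2,12] for √41; ℓ=3 ⇒ convergent index 5
a_0=6:  p_0=6·1+0=6,  q_0=6·0+1=1
a_1=2:  p_1=2·6+1=13,  q_1=2·1+0=2
…
a_3=12:  p_3=12·32+13=397,  q_3=12·5+2=62
a_4=2:  p_4=2·397+32=826,  q_4=2·62+5=129
a_5=2:  p_5=2·826+397=2049,  q_5=2·129+62=320
→ (2049, 320).  Check: 2049²=4198401, 41·320²=4198400, difference 1.

2049 320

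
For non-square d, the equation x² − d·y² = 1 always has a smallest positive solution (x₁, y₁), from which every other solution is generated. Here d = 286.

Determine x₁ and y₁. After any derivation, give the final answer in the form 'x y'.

561835 33222

d=286: √d = [16; 1,10,3,3,2,3,3,10,1,32] (ℓ=10, even), read p_9/q_9
i=0: a=16 ⇒ p=16, q=1
i=1: a=1 ⇒ p=17, q=1
i=2: a=10 ⇒ p=186, q=11
…
i=4: a=3 ⇒ p=1911, q=113
…
i=6: a=3 ⇒ p=15102, q=893
i=7: a=3 ⇒ p=49703, q=2939
i=8: a=10 ⇒ p=512132, q=30283
i=9: a=1 ⇒ p=561835, q=33222
→ (561835, 33222).  Check: 561835²=315658567225, 286·33222²=315658567224, difference 1.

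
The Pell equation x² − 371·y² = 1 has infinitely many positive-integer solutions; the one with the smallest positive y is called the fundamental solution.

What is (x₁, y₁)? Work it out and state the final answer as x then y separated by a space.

1695 88

√371 = [19; 3,1,4,1,3,38, …], period ℓ=6 (even) → k=5
a_0=19:  p_0=19·1+0=19,  q_0=19·0+1=1
…
a_2=1:  p_2=1·58+19=77,  q_2=1·3+1=4
…
a_4=1:  p_4=1·366+77=443,  q_4=1·19+4=23
a_5=3:  p_5=3·443+366=1695,  q_5=3·23+19=88
fundamental: x₁=1695, y₁=88  (since 2873025 − 371·7744 = 1)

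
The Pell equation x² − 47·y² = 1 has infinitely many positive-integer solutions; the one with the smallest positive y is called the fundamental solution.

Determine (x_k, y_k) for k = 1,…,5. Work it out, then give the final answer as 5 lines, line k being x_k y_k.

d=47: √d = [6; 1,5,1,12] (ℓ=4, even), read p_3/q_3
i=0: a=6 ⇒ p=6, q=1
i=1: a=1 ⇒ p=7, q=1
i=2: a=5 ⇒ p=41, q=6
i=3: a=1 ⇒ p=48, q=7
fundamental: x₁=48, y₁=7  (since 2304 − 47·49 = 1)
(x_2, y_2) = (48·48 + 47·7·7, 48·7 + 7·48) = (4607, 672)
(x_3, y_3) = (48·4607 + 47·7·672, 48·672 + 7·4607) = (442224, 64505)
(x_4, y_4) = (48·442224 + 47·7·64505, 48·64505 + 7·442224) = (42448897, 6191808)
(x_5, y_5) = (48·42448897 + 47·7·6191808, 48·6191808 + 7·42448897) = (4074651888, 594349063)

48 7
4607 672
442224 64505
42448897 6191808
4074651888 594349063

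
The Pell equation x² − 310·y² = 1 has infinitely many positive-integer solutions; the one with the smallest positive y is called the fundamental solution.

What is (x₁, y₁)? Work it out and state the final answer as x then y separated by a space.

848719 48204

d=310: √d = [17; 1,1,1,1,5,…,1,1,34] (ℓ=16, even), read p_15/q_15
k=0  a_k=17  p_k/q_k = 17/1
…
k=2  a_k=1  p_k/q_k = 35/2
k=3  a_k=1  p_k/q_k = 53/3
…
k=10  a_k=3  p_k/q_k = 28928/1643
…
k=12  a_k=1  p_k/q_k = 181315/10298
…
k=14  a_k=1  p_k/q_k = 515017/29251
k=15  a_k=1  p_k/q_k = 848719/48204
(x₁, y₁) = (848719, 48204);  848719² − 310·48204² = 1 ✓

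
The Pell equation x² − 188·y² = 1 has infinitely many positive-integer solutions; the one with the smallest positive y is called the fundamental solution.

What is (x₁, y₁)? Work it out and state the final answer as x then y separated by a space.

4607 336

d=188: √d = [13; 1,2,2,6,2,2,1,26] (ℓ=8, even), read p_7/q_7
step 0: (13, 1)  from 13·(1,0) + (0,1)
step 1: (14, 1)  from 1·(13,1) + (1,0)
…
step 3: (96, 7)  from 2·(41,3) + (14,1)
step 4: (617, 45)  from 6·(96,7) + (41,3)
step 5: (1330, 97)  from 2·(617,45) + (96,7)
step 6: (3277, 239)  from 2·(1330,97) + (617,45)
step 7: (4607, 336)  from 1·(3277,239) + (1330,97)
→ (4607, 336).  Check: 4607²=21224449, 188·336²=21224448, difference 1.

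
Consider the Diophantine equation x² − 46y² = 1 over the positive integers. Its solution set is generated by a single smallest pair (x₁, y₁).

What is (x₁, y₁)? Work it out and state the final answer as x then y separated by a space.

24335 3588

d=46: √d = [6; 1,3,1,1,2,6,2,1,1,3,1,12] (ℓ=12, even), read p_11/q_11
step 0: (6, 1)  from 6·(1,0) + (0,1)
…
step 3: (34, 5)  from 1·(27,4) + (7,1)
step 4: (61, 9)  from 1·(34,5) + (27,4)
step 5: (156, 23)  from 2·(61,9) + (34,5)
…
step 7: (2150, 317)  from 2·(997,147) + (156,23)
step 8: (3147, 464)  from 1·(2150,317) + (997,147)
…
step 10: (19038, 2807)  from 3·(5297,781) + (3147,464)
step 11: (24335, 3588)  from 1·(19038,2807) + (5297,781)
fundamental: x₁=24335, y₁=3588  (since 592192225 − 46·12873744 = 1)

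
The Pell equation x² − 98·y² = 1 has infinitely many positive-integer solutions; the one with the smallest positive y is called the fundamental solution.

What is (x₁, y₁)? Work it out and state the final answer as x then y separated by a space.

99 10

√98 = [9; 1,8,1,18, …], period ℓ=4 (even) → k=3
i=0: a=9 ⇒ p=9, q=1
i=1: a=1 ⇒ p=10, q=1
i=2: a=8 ⇒ p=89, q=9
i=3: a=1 ⇒ p=99, q=10
fundamental: x₁=99, y₁=10  (since 9801 − 98·100 = 1)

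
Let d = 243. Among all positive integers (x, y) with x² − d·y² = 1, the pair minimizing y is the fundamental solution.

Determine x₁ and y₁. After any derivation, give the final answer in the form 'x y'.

√243 = [15; 1,1,2,3,15,3,2,1,1,30, …], period ℓ=10 (even) → k=9
a_0=15:  p_0=15·1+0=15,  q_0=15·0+1=1
a_1=1:  p_1=1·15+1=16,  q_1=1·1+0=1
…
a_6=3:  p_6=3·4053+265=12424,  q_6=3·260+17=797
…
a_8=1:  p_8=1·28901+12424=41325,  q_8=1·1854+797=2651
a_9=1:  p_9=1·41325+28901=70226,  q_9=1·2651+1854=4505
(x₁, y₁) = (70226, 4505);  70226² − 243·4505² = 1 ✓

70226 4505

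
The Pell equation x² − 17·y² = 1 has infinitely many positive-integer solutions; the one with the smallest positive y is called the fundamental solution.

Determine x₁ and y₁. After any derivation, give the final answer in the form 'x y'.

33 8

√17 = [4; 8, …], period ℓ=1 (odd) → k=1
a_0=4:  p_0=4·1+0=4,  q_0=4·0+1=1
a_1=8:  p_1=8·4+1=33,  q_1=8·1+0=8
(x₁, y₁) = (33, 8);  33² − 17·8² = 1 ✓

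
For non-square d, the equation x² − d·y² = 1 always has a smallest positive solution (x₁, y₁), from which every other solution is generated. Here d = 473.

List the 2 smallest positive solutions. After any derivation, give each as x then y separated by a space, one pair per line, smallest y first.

87 4
15137 696

√473 = [21; 1,2,1,42, …], period ℓ=4 (even) → k=3
a_0=21:  p_0=21·1+0=21,  q_0=21·0+1=1
…
a_2=2:  p_2=2·22+21=65,  q_2=2·1+1=3
a_3=1:  p_3=1·65+22=87,  q_3=1·3+1=4
→ (87, 4).  Check: 87²=7569, 473·4²=7568, difference 1.
k=2:  x_2 = 87·87+473·4·4 = 15137,  y_2 = 87·4+4·87 = 696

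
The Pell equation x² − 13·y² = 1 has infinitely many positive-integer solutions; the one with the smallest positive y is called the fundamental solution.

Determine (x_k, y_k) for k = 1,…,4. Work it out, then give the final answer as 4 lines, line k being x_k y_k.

√13 = [3; 1,1,1,1,6, …], period ℓ=5 (odd) → k=9
step 0: (3, 1)  from 3·(1,0) + (0,1)
…
step 3: (11, 3)  from 1·(7,2) + (4,1)
step 4: (18, 5)  from 1·(11,3) + (7,2)
…
step 7: (256, 71)  from 1·(137,38) + (119,33)
step 8: (393, 109)  from 1·(256,71) + (137,38)
step 9: (649, 180)  from 1·(393,109) + (256,71)
(x₁, y₁) = (649, 180);  649² − 13·180² = 1 ✓
(x_2, y_2) = (649·649 + 13·180·180, 649·180 + 180·649) = (842401, 233640)
(x_3, y_3) = (649·842401 + 13·180·233640, 649·233640 + 180·842401) = (1093435849, 303264540)
(x_4, y_4) = (649·1093435849 + 13·180·303264540, 649·303264540 + 180·1093435849) = (1419278889601, 393637139280)

649 180
842401 233640
1093435849 303264540
1419278889601 393637139280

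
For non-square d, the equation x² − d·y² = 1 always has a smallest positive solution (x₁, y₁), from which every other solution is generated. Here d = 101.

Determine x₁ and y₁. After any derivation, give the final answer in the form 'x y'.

[10; 20] for √101; ℓ=1 ⇒ convergent index 1
a_0=10:  p_0=10·1+0=10,  q_0=10·0+1=1
a_1=20:  p_1=20·10+1=201,  q_1=20·1+0=20
(x₁, y₁) = (201, 20);  201² − 101·20² = 1 ✓

201 20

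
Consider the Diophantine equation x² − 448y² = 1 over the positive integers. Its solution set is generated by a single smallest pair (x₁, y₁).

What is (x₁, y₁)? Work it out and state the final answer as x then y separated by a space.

127 6

√448 = [21; 6,42, …], period ℓ=2 (even) → k=1
step 0: (21, 1)  from 21·(1,0) + (0,1)
step 1: (127, 6)  from 6·(21,1) + (1,0)
→ (127, 6).  Check: 127²=16129, 448·6²=16128, difference 1.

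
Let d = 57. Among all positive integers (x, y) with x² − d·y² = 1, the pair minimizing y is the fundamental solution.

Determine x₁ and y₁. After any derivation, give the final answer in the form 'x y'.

151 20

√57 → a₀=7, period (1,1,4,1,1,14); ℓ=6 even so k=5
a_0=7:  p_0=7·1+0=7,  q_0=7·0+1=1
a_1=1:  p_1=1·7+1=8,  q_1=1·1+0=1
…
a_4=1:  p_4=1·68+15=83,  q_4=1·9+2=11
a_5=1:  p_5=1·83+68=151,  q_5=1·11+9=20
→ (151, 20).  Check: 151²=22801, 57·20²=22800, difference 1.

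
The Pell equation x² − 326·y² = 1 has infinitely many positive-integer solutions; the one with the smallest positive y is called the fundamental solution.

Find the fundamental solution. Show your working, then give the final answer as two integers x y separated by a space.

325 18

[18; 18,36] for √326; ℓ=2 ⇒ convergent index 1
a_0=18:  p_0=18·1+0=18,  q_0=18·0+1=1
a_1=18:  p_1=18·18+1=325,  q_1=18·1+0=18
(x₁, y₁) = (325, 18);  325² − 326·18² = 1 ✓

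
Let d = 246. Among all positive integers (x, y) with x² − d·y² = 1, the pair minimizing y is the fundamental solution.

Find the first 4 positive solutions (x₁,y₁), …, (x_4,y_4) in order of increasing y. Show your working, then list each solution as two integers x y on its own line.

[15; 1,2,5,1,14,1,5,2,1,30] for √246; ℓ=10 ⇒ convergent index 9
k=0  a_k=15  p_k/q_k = 15/1
k=1  a_k=1  p_k/q_k = 16/1
k=2  a_k=2  p_k/q_k = 47/3
…
k=5  a_k=14  p_k/q_k = 4423/282
k=6  a_k=1  p_k/q_k = 4721/301
k=7  a_k=5  p_k/q_k = 28028/1787
k=8  a_k=2  p_k/q_k = 60777/3875
k=9  a_k=1  p_k/q_k = 88805/5662
fundamental: x₁=88805, y₁=5662  (since 7886328025 − 246·32058244 = 1)
n=2: (88805,5662)∘(88805,5662) = (88805·88805+246·5662·5662, 88805·5662+5662·88805) = (15772656049,1005627820)
n=3: (15772656049,1005627820)∘(88805,5662) = (88805·15772656049+246·5662·1005627820, 88805·1005627820+5662·15772656049) = (2801381440774085,178609557104538)
n=4: (2801381440774085,178609557104538)∘(88805,5662) = (88805·2801381440774085+246·5662·178609557104538, 88805·178609557104538+5662·2801381440774085) = (497553357680112580801,31722843436331366360)

88805 5662
15772656049 1005627820
2801381440774085 178609557104538
497553357680112580801 31722843436331366360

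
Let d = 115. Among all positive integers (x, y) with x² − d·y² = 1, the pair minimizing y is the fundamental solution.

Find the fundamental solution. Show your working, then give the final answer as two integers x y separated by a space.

1126 105

√115 → a₀=10, period (1,2,1,1,1,1,1,2,1,20); ℓ=10 even so k=9
k=0  a_k=10  p_k/q_k = 10/1
…
k=5  a_k=1  p_k/q_k = 118/11
k=6  a_k=1  p_k/q_k = 193/18
…
k=8  a_k=2  p_k/q_k = 815/76
k=9  a_k=1  p_k/q_k = 1126/105
(x₁, y₁) = (1126, 105);  1126² − 115·105² = 1 ✓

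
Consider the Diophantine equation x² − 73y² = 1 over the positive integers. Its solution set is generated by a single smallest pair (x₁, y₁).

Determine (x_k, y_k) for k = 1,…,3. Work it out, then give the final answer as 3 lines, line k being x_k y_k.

[8; 1,1,5,5,1,1,16] for √73; ℓ=7 ⇒ convergent index 13
a_0=8:  p_0=8·1+0=8,  q_0=8·0+1=1
…
a_10=5:  p_10=5·36406+18737=200767,  q_10=5·4261+2193=23498
…
a_12=1:  p_12=1·1040241+200767=1241008,  q_12=1·121751+23498=145249
a_13=1:  p_13=1·1241008+1040241=2281249,  q_13=1·145249+121751=267000
fundamental: x₁=2281249, y₁=267000  (since 5204097000001 − 73·71289000000 = 1)
(x_2, y_2) = (2281249·2281249 + 73·267000·267000, 2281249·267000 + 267000·2281249) = (10408194000001, 1218186966000)
(x_3, y_3) = (2281249·10408194000001 + 73·267000·1218186966000, 2281249·1218186966000 + 267000·10408194000001) = (47487364308614281249, 5557975596000801000)

2281249 267000
10408194000001 1218186966000
47487364308614281249 5557975596000801000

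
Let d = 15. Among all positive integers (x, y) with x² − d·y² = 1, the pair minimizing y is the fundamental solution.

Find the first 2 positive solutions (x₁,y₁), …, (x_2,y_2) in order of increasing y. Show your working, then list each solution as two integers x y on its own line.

√15 → a₀=3, period (1,6); ℓ=2 even so k=1
i=0: a=3 ⇒ p=3, q=1
i=1: a=1 ⇒ p=4, q=1
(x₁, y₁) = (4, 1);  4² − 15·1² = 1 ✓
(x_2, y_2) = (4·4 + 15·1·1, 4·1 + 1·4) = (31, 8)

4 1
31 8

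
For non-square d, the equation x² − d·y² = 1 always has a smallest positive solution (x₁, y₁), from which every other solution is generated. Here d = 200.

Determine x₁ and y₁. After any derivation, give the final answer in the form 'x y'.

99 7

√200 → a₀=14, period (7,28); ℓ=2 even so k=1
step 0: (14, 1)  from 14·(1,0) + (0,1)
step 1: (99, 7)  from 7·(14,1) + (1,0)
(x₁, y₁) = (99, 7);  99² − 200·7² = 1 ✓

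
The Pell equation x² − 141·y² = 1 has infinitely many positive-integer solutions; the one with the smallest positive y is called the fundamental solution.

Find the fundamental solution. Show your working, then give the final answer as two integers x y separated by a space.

√141 = [11; 1,6,1,22, …], period ℓ=4 (even) → k=3
i=0: a=11 ⇒ p=11, q=1
i=1: a=1 ⇒ p=12, q=1
i=2: a=6 ⇒ p=83, q=7
i=3: a=1 ⇒ p=95, q=8
fundamental: x₁=95, y₁=8  (since 9025 − 141·64 = 1)

95 8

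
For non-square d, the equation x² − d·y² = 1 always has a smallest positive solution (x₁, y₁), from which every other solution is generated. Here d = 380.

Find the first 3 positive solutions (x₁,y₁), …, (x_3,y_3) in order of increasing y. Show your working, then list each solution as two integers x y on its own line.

√380 = [19; 2,38, …], period ℓ=2 (even) → k=1
step 0: (19, 1)  from 19·(1,0) + (0,1)
step 1: (39, 2)  from 2·(19,1) + (1,0)
→ (39, 2).  Check: 39²=1521, 380·2²=1520, difference 1.
(x_2, y_2) = (39·39 + 380·2·2, 39·2 + 2·39) = (3041, 156)
(x_3, y_3) = (39·3041 + 380·2·156, 39·156 + 2·3041) = (237159, 12166)

39 2
3041 156
237159 12166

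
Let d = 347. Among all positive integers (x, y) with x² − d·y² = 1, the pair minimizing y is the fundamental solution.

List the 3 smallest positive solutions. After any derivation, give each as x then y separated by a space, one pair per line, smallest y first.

641602 34443
823306252807 44197395372
1056469876826312026 56714274530897445

[18; 1,1,1,2,4,…,1,1,36] for √347; ℓ=14 ⇒ convergent index 13
a_0=18:  p_0=18·1+0=18,  q_0=18·0+1=1
a_1=1:  p_1=1·18+1=19,  q_1=1·1+0=1
a_2=1:  p_2=1·19+18=37,  q_2=1·1+1=2
…
a_5=4:  p_5=4·149+56=652,  q_5=4·8+3=35
…
a_7=17:  p_7=17·801+652=14269,  q_7=17·43+35=766
…
a_11=1:  p_11=1·164168+74549=238717,  q_11=1·8813+4002=12815
a_12=1:  p_12=1·238717+164168=402885,  q_12=1·12815+8813=21628
a_13=1:  p_13=1·402885+238717=641602,  q_13=1·21628+12815=34443
→ (641602, 34443).  Check: 641602²=411653126404, 347·34443²=411653126403, difference 1.
n=2: (641602,34443)∘(641602,34443) = (641602·641602+347·34443·34443, 641602·34443+34443·641602) = (823306252807,44197395372)
n=3: (823306252807,44197395372)∘(641602,34443) = (641602·823306252807+347·34443·44197395372, 641602·44197395372+34443·823306252807) = (1056469876826312026,56714274530897445)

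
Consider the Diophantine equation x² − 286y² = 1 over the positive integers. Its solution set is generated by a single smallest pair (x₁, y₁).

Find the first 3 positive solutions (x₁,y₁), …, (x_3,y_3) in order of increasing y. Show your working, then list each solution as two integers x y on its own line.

[16; 1,10,3,3,2,3,3,10,1,32] for √286; ℓ=10 ⇒ convergent index 9
k=0  a_k=16  p_k/q_k = 16/1
…
k=2  a_k=10  p_k/q_k = 186/11
…
k=4  a_k=3  p_k/q_k = 1911/113
…
k=6  a_k=3  p_k/q_k = 15102/893
k=7  a_k=3  p_k/q_k = 49703/2939
k=8  a_k=10  p_k/q_k = 512132/30283
k=9  a_k=1  p_k/q_k = 561835/33222
fundamental: x₁=561835, y₁=33222  (since 315658567225 − 286·1103701284 = 1)
(561835+33222√286)^2 = 631317134449 + 37330564740√286
(561835+33222√286)^3 = 709392124465745995 + 41947235681362578√286

561835 33222
631317134449 37330564740
709392124465745995 41947235681362578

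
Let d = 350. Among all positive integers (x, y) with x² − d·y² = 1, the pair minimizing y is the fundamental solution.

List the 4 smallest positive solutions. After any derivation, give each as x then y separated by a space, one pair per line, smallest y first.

449 24
403201 21552
362074049 19353672
325142092801 17379575904

[18; 1,2,2,2,1,36] for √350; ℓ=6 ⇒ convergent index 5
i=0: a=18 ⇒ p=18, q=1
…
i=4: a=2 ⇒ p=318, q=17
i=5: a=1 ⇒ p=449, q=24
(x₁, y₁) = (449, 24);  449² − 350·24² = 1 ✓
(449+24√350)^2 = 403201 + 21552√350
(449+24√350)^3 = 362074049 + 19353672√350
(449+24√350)^4 = 325142092801 + 17379575904√350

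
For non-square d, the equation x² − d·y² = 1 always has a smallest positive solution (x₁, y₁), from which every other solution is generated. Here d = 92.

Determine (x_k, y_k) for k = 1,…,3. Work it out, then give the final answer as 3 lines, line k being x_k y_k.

1151 120
2649601 276240
6099380351 635904360

√92 → a₀=9, period (1,1,2,4,2,1,1,18); ℓ=8 even so k=7
k=0  a_k=9  p_k/q_k = 9/1
k=1  a_k=1  p_k/q_k = 10/1
k=2  a_k=1  p_k/q_k = 19/2
…
k=4  a_k=4  p_k/q_k = 211/22
…
k=6  a_k=1  p_k/q_k = 681/71
k=7  a_k=1  p_k/q_k = 1151/120
→ (1151, 120).  Check: 1151²=1324801, 92·120²=1324800, difference 1.
(1151+120√92)^2 = 2649601 + 276240√92
(1151+120√92)^3 = 6099380351 + 635904360√92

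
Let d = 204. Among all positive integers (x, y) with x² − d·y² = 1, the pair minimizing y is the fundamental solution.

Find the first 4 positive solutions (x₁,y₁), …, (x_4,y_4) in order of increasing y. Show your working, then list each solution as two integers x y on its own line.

4999 350
49980001 3499300
499700044999 34986001050
4996000999920001 349790034998600

√204 → a₀=14, period (3,1,1,6,1,1,3,28); ℓ=8 even so k=7
k=0  a_k=14  p_k/q_k = 14/1
k=1  a_k=3  p_k/q_k = 43/3
…
k=5  a_k=1  p_k/q_k = 757/53
k=6  a_k=1  p_k/q_k = 1414/99
k=7  a_k=3  p_k/q_k = 4999/350
fundamental: x₁=4999, y₁=350  (since 24990001 − 204·122500 = 1)
n=2: (4999,350)∘(4999,350) = (4999·4999+204·350·350, 4999·350+350·4999) = (49980001,3499300)
n=3: (49980001,3499300)∘(4999,350) = (4999·49980001+204·350·3499300, 4999·3499300+350·49980001) = (499700044999,34986001050)
n=4: (499700044999,34986001050)∘(4999,350) = (4999·499700044999+204·350·34986001050, 4999·34986001050+350·499700044999) = (4996000999920001,349790034998600)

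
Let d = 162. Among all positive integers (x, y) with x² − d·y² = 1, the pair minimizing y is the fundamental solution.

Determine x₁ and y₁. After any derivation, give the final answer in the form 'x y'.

[12; 1,2,1,2,12,2,1,2,1,24] for √162; ℓ=10 ⇒ convergent index 9
k=0  a_k=12  p_k/q_k = 12/1
k=1  a_k=1  p_k/q_k = 13/1
k=2  a_k=2  p_k/q_k = 38/3
k=3  a_k=1  p_k/q_k = 51/4
k=4  a_k=2  p_k/q_k = 140/11
k=5  a_k=12  p_k/q_k = 1731/136
…
k=8  a_k=2  p_k/q_k = 14268/1121
k=9  a_k=1  p_k/q_k = 19601/1540
→ (19601, 1540).  Check: 19601²=384199201, 162·1540²=384199200, difference 1.

19601 1540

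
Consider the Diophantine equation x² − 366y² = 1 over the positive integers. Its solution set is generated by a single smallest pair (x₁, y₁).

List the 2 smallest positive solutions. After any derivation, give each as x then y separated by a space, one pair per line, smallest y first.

[19; 7,1,1,1,2,12,2,1,1,1,7,38] for √366; ℓ=12 ⇒ convergent index 11
a_0=19:  p_0=19·1+0=19,  q_0=19·0+1=1
a_1=7:  p_1=7·19+1=134,  q_1=7·1+0=7
a_2=1:  p_2=1·134+19=153,  q_2=1·7+1=8
…
a_4=1:  p_4=1·287+153=440,  q_4=1·15+8=23
a_5=2:  p_5=2·440+287=1167,  q_5=2·23+15=61
a_6=12:  p_6=12·1167+440=14444,  q_6=12·61+23=755
…
a_9=1:  p_9=1·44499+30055=74554,  q_9=1·2326+1571=3897
a_10=1:  p_10=1·74554+44499=119053,  q_10=1·3897+2326=6223
a_11=7:  p_11=7·119053+74554=907925,  q_11=7·6223+3897=47458
(x₁, y₁) = (907925, 47458);  907925² − 366·47458² = 1 ✓
k=2:  x_2 = 907925·907925+366·47458·47458 = 1648655611249,  y_2 = 907925·47458+47458·907925 = 86176609300

907925 47458
1648655611249 86176609300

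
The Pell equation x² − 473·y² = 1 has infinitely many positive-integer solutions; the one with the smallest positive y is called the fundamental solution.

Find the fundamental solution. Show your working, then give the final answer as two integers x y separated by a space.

√473 = [21; 1,2,1,42, …], period ℓ=4 (even) → k=3
k=0  a_k=21  p_k/q_k = 21/1
k=1  a_k=1  p_k/q_k = 22/1
k=2  a_k=2  p_k/q_k = 65/3
k=3  a_k=1  p_k/q_k = 87/4
(x₁, y₁) = (87, 4);  87² − 473·4² = 1 ✓

87 4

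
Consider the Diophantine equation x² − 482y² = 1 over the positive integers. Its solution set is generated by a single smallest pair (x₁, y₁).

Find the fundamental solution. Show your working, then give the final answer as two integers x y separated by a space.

[21; 1,20,1,42] for √482; ℓ=4 ⇒ convergent index 3
k=0  a_k=21  p_k/q_k = 21/1
…
k=2  a_k=20  p_k/q_k = 461/21
k=3  a_k=1  p_k/q_k = 483/22
(x₁, y₁) = (483, 22);  483² − 482·22² = 1 ✓

483 22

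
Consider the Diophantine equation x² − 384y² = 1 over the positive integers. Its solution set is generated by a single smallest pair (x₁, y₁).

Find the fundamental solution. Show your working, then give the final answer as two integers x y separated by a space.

4801 245

d=384: √d = [19; 1,1,2,9,2,1,1,38] (ℓ=8, even), read p_7/q_7
a_0=19:  p_0=19·1+0=19,  q_0=19·0+1=1
a_1=1:  p_1=1·19+1=20,  q_1=1·1+0=1
a_2=1:  p_2=1·20+19=39,  q_2=1·1+1=2
a_3=2:  p_3=2·39+20=98,  q_3=2·2+1=5
…
a_5=2:  p_5=2·921+98=1940,  q_5=2·47+5=99
a_6=1:  p_6=1·1940+921=2861,  q_6=1·99+47=146
a_7=1:  p_7=1·2861+1940=4801,  q_7=1·146+99=245
fundamental: x₁=4801, y₁=245  (since 23049601 − 384·60025 = 1)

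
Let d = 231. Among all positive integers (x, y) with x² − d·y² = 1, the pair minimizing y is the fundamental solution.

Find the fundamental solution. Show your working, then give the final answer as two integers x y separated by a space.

[15; 5,30] for √231; ℓ=2 ⇒ convergent index 1
step 0: (15, 1)  from 15·(1,0) + (0,1)
step 1: (76, 5)  from 5·(15,1) + (1,0)
→ (76, 5).  Check: 76²=5776, 231·5²=5775, difference 1.

76 5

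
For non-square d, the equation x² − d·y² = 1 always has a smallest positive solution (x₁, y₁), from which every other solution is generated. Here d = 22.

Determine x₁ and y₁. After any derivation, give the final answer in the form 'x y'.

197 42

√22 = [4; 1,2,4,2,1,8, …], period ℓ=6 (even) → k=5
i=0: a=4 ⇒ p=4, q=1
i=1: a=1 ⇒ p=5, q=1
i=2: a=2 ⇒ p=14, q=3
i=3: a=4 ⇒ p=61, q=13
i=4: a=2 ⇒ p=136, q=29
i=5: a=1 ⇒ p=197, q=42
→ (197, 42).  Check: 197²=38809, 22·42²=38808, difference 1.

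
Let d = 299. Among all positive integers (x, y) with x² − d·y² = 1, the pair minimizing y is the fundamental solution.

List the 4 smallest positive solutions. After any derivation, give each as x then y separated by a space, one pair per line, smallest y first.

415 24
344449 19920
285892255 16533576
237290227201 13722848160

√299 → a₀=17, period (3,2,3,34); ℓ=4 even so k=3
k=0  a_k=17  p_k/q_k = 17/1
…
k=2  a_k=2  p_k/q_k = 121/7
k=3  a_k=3  p_k/q_k = 415/24
(x₁, y₁) = (415, 24);  415² − 299·24² = 1 ✓
k=2:  x_2 = 415·415+299·24·24 = 344449,  y_2 = 415·24+24·415 = 19920
k=3:  x_3 = 415·344449+299·24·19920 = 285892255,  y_3 = 415·19920+24·344449 = 16533576
k=4:  x_4 = 415·285892255+299·24·16533576 = 237290227201,  y_4 = 415·16533576+24·285892255 = 13722848160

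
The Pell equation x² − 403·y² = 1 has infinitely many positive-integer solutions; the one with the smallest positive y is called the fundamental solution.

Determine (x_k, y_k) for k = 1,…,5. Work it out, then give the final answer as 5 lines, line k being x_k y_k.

669878 33369
897473069767 44706317964
1202394930058086974 59895557730143415
1610915821914004898868577 80245432842261314788776
2158234137903017152358511160238 107509300122956754498421235241

√403 → a₀=20, period (13,2,1,3,1,3,1,2,13,40); ℓ=10 even so k=9
k=0  a_k=20  p_k/q_k = 20/1
k=1  a_k=13  p_k/q_k = 261/13
k=2  a_k=2  p_k/q_k = 542/27
k=3  a_k=1  p_k/q_k = 803/40
k=4  a_k=3  p_k/q_k = 2951/147
k=5  a_k=1  p_k/q_k = 3754/187
k=6  a_k=3  p_k/q_k = 14213/708
k=7  a_k=1  p_k/q_k = 17967/895
k=8  a_k=2  p_k/q_k = 50147/2498
k=9  a_k=13  p_k/q_k = 669878/33369
→ (669878, 33369).  Check: 669878²=448736534884, 403·33369²=448736534883, difference 1.
n=2: (669878,33369)∘(669878,33369) = (669878·669878+403·33369·33369, 669878·33369+33369·669878) = (897473069767,44706317964)
n=3: (897473069767,44706317964)∘(669878,33369) = (669878·897473069767+403·33369·44706317964, 669878·44706317964+33369·897473069767) = (1202394930058086974,59895557730143415)
n=4: (1202394930058086974,59895557730143415)∘(669878,33369) = (669878·1202394930058086974+403·33369·59895557730143415, 669878·59895557730143415+33369·1202394930058086974) = (1610915821914004898868577,80245432842261314788776)
n=5: (1610915821914004898868577,80245432842261314788776)∘(669878,33369) = (669878·1610915821914004898868577+403·33369·80245432842261314788776, 669878·80245432842261314788776+33369·1610915821914004898868577) = (2158234137903017152358511160238,107509300122956754498421235241)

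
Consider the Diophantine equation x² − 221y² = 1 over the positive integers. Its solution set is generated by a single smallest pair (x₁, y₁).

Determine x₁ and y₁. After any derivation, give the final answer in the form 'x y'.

d=221: √d = [14; 1,6,2,6,1,28] (ℓ=6, even), read p_5/q_5
k=0  a_k=14  p_k/q_k = 14/1
…
k=4  a_k=6  p_k/q_k = 1442/97
k=5  a_k=1  p_k/q_k = 1665/112
(x₁, y₁) = (1665, 112);  1665² − 221·112² = 1 ✓

1665 112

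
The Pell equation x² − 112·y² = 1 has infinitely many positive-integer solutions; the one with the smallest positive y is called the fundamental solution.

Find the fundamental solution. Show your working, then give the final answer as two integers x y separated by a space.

127 12

d=112: √d = [10; 1,1,2,1,1,20] (ℓ=6, even), read p_5/q_5
a_0=10:  p_0=10·1+0=10,  q_0=10·0+1=1
…
a_3=2:  p_3=2·21+11=53,  q_3=2·2+1=5
a_4=1:  p_4=1·53+21=74,  q_4=1·5+2=7
a_5=1:  p_5=1·74+53=127,  q_5=1·7+5=12
fundamental: x₁=127, y₁=12  (since 16129 − 112·144 = 1)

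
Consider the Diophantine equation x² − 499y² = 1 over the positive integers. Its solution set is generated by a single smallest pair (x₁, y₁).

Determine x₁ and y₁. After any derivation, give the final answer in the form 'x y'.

d=499: √d = [22; 2,1,21,1,2,44] (ℓ=6, even), read p_5/q_5
a_0=22:  p_0=22·1+0=22,  q_0=22·0+1=1
…
a_2=1:  p_2=1·45+22=67,  q_2=1·2+1=3
a_3=21:  p_3=21·67+45=1452,  q_3=21·3+2=65
a_4=1:  p_4=1·1452+67=1519,  q_4=1·65+3=68
a_5=2:  p_5=2·1519+1452=4490,  q_5=2·68+65=201
(x₁, y₁) = (4490, 201);  4490² − 499·201² = 1 ✓

4490 201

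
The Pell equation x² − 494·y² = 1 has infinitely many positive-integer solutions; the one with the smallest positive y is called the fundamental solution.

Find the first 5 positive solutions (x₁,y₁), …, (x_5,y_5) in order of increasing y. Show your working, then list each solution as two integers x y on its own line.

[22; 4,2,2,1,2,1,2,2,4,44] for √494; ℓ=10 ⇒ convergent index 9
k=0  a_k=22  p_k/q_k = 22/1
k=1  a_k=4  p_k/q_k = 89/4
k=2  a_k=2  p_k/q_k = 200/9
…
k=4  a_k=1  p_k/q_k = 689/31
…
k=8  a_k=2  p_k/q_k = 16514/743
k=9  a_k=4  p_k/q_k = 73035/3286
(x₁, y₁) = (73035, 3286);  73035² − 494·3286² = 1 ✓
(73035+3286√494)^2 = 10668222449 + 479986020√494
(73035+3286√494)^3 = 1558307253052395 + 70111557938114√494
(73035+3286√494)^4 = 227621940442695115201 + 10241195267540325960√494
(73035+3286√494)^5 = 33248736838906168224357675 + 1495931392659503855039086√494

73035 3286
10668222449 479986020
1558307253052395 70111557938114
227621940442695115201 10241195267540325960
33248736838906168224357675 1495931392659503855039086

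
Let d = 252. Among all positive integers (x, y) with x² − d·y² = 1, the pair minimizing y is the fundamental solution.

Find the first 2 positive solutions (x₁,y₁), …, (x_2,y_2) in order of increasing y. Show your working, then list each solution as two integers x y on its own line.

[15; 1,6,1,30] for √252; ℓ=4 ⇒ convergent index 3
k=0  a_k=15  p_k/q_k = 15/1
k=1  a_k=1  p_k/q_k = 16/1
k=2  a_k=6  p_k/q_k = 111/7
k=3  a_k=1  p_k/q_k = 127/8
→ (127, 8).  Check: 127²=16129, 252·8²=16128, difference 1.
n=2: (127,8)∘(127,8) = (127·127+252·8·8, 127·8+8·127) = (32257,2032)

127 8
32257 2032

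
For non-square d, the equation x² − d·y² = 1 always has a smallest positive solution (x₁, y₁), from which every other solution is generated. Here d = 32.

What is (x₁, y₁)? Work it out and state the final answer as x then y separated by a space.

17 3

√32 = [5; 1,1,1,10, …], period ℓ=4 (even) → k=3
i=0: a=5 ⇒ p=5, q=1
…
i=2: a=1 ⇒ p=11, q=2
i=3: a=1 ⇒ p=17, q=3
→ (17, 3).  Check: 17²=289, 32·3²=288, difference 1.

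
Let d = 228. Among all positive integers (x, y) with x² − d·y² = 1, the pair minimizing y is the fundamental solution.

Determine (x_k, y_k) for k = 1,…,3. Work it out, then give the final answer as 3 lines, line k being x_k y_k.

√228 = [15; 10,30, …], period ℓ=2 (even) → k=1
step 0: (15, 1)  from 15·(1,0) + (0,1)
step 1: (151, 10)  from 10·(15,1) + (1,0)
(x₁, y₁) = (151, 10);  151² − 228·10² = 1 ✓
k=2:  x_2 = 151·151+228·10·10 = 45601,  y_2 = 151·10+10·151 = 3020
k=3:  x_3 = 151·45601+228·10·3020 = 13771351,  y_3 = 151·3020+10·45601 = 912030

151 10
45601 3020
13771351 912030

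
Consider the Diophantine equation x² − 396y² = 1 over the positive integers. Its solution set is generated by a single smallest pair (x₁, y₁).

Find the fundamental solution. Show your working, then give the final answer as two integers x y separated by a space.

199 10

√396 = [19; 1,8,1,38, …], period ℓ=4 (even) → k=3
step 0: (19, 1)  from 19·(1,0) + (0,1)
step 1: (20, 1)  from 1·(19,1) + (1,0)
step 2: (179, 9)  from 8·(20,1) + (19,1)
step 3: (199, 10)  from 1·(179,9) + (20,1)
fundamental: x₁=199, y₁=10  (since 39601 − 396·100 = 1)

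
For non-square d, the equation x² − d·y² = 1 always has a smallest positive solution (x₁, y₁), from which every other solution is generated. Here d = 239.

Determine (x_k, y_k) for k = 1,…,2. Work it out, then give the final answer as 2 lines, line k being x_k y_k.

√239 → a₀=15, period (2,5,1,2,4,15,4,2,1,5,2,30); ℓ=12 even so k=11
k=0  a_k=15  p_k/q_k = 15/1
k=1  a_k=2  p_k/q_k = 31/2
k=2  a_k=5  p_k/q_k = 170/11
k=3  a_k=1  p_k/q_k = 201/13
k=4  a_k=2  p_k/q_k = 572/37
k=5  a_k=4  p_k/q_k = 2489/161
…
k=7  a_k=4  p_k/q_k = 154117/9969
…
k=9  a_k=1  p_k/q_k = 500258/32359
k=10  a_k=5  p_k/q_k = 2847431/184185
k=11  a_k=2  p_k/q_k = 6195120/400729
fundamental: x₁=6195120, y₁=400729  (since 38379511814400 − 239·160583731441 = 1)
n=2: (6195120,400729)∘(6195120,400729) = (6195120·6195120+239·400729·400729, 6195120·400729+400729·6195120) = (76759023628799,4965128484960)

6195120 400729
76759023628799 4965128484960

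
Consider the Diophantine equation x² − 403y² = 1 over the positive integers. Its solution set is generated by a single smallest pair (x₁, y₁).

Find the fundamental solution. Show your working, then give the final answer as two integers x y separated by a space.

[20; 13,2,1,3,1,3,1,2,13,40] for √403; ℓ=10 ⇒ convergent index 9
step 0: (20, 1)  from 20·(1,0) + (0,1)
step 1: (261, 13)  from 13·(20,1) + (1,0)
…
step 5: (3754, 187)  from 1·(2951,147) + (803,40)
…
step 8: (50147, 2498)  from 2·(17967,895) + (14213,708)
step 9: (669878, 33369)  from 13·(50147,2498) + (17967,895)
→ (669878, 33369).  Check: 669878²=448736534884, 403·33369²=448736534883, difference 1.

669878 33369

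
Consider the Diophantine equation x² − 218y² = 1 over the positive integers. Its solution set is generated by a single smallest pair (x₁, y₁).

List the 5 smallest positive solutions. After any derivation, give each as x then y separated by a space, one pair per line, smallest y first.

126003 8534
31753512017 2150619204
8002075549230099 541968943114690
2016571050827526816577 136579425476409948936
508188004226839647389073363 34418834696066196648450926

√218 → a₀=14, period (1,3,3,1,28); ℓ=5 odd so k=9
step 0: (14, 1)  from 14·(1,0) + (0,1)
…
step 3: (192, 13)  from 3·(59,4) + (15,1)
…
step 7: (29633, 2007)  from 3·(7471,506) + (7220,489)
step 8: (96370, 6527)  from 3·(29633,2007) + (7471,506)
step 9: (126003, 8534)  from 1·(96370,6527) + (29633,2007)
(x₁, y₁) = (126003, 8534);  126003² − 218·8534² = 1 ✓
k=2:  x_2 = 126003·126003+218·8534·8534 = 31753512017,  y_2 = 126003·8534+8534·126003 = 2150619204
k=3:  x_3 = 126003·31753512017+218·8534·2150619204 = 8002075549230099,  y_3 = 126003·2150619204+8534·31753512017 = 541968943114690
k=4:  x_4 = 126003·8002075549230099+218·8534·541968943114690 = 2016571050827526816577,  y_4 = 126003·541968943114690+8534·8002075549230099 = 136579425476409948936
k=5:  x_5 = 126003·2016571050827526816577+218·8534·136579425476409948936 = 508188004226839647389073363,  y_5 = 126003·136579425476409948936+8534·2016571050827526816577 = 34418834696066196648450926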